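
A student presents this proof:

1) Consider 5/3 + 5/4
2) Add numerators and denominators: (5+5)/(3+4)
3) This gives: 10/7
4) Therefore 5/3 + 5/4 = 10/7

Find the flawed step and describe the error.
Step 2: Add numerators and denominators: (5+5)/(3+4)

Step 2 incorrectly adds fractions by separately adding numerators and denominators. This is wrong. The correct method requires a common denominator: 5/3 + 5/4 = (5×4 + 5×3)/(3×4) = 35/12 = 35/12. The method used gives 10/7, which is different.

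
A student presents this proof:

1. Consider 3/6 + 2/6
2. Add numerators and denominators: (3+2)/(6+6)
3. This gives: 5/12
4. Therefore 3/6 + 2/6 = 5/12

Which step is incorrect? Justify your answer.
Step 2: Add numerators and denominators: (3+2)/(6+6)

Step 2 incorrectly adds fractions by separately adding numerators and denominators. This is wrong. The correct method requires a common denominator: 3/6 + 2/6 = (3×6 + 2×6)/(6×6) = 30/36 = 5/6. The method used gives 5/12, which is different.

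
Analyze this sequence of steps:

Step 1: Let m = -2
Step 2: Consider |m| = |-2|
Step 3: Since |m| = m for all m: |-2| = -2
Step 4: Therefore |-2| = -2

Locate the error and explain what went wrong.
Step 3: Since |m| = m for all m: |-2| = -2

Step 3 incorrectly states that |m| = m for all m. The correct definition is |m| = m when m >= 0, and |m| = -m when m < 0. Since -2 < 0, we have |-2| = -(-2) = 2, not -2.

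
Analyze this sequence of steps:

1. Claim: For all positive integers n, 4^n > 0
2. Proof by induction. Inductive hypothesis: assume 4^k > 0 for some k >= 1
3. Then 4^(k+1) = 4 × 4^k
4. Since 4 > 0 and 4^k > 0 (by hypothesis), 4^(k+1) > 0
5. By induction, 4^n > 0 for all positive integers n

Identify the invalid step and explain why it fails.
Step 5: By induction, 4^n > 0 for all positive integers n

Step 5 concludes the proof by induction, but no base case was ever established. A valid induction proof requires: (1) a base case proving 4^1 > 0, and (2) an inductive step showing IF 4^k > 0 THEN 4^(k+1) > 0. Steps 2-4 correctly establish the inductive step, but without the base case the conclusion in step 5 does not follow.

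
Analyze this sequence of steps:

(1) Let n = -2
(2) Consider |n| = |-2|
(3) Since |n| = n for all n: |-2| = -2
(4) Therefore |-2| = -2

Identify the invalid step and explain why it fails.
Step 3: Since |n| = n for all n: |-2| = -2

Step 3 incorrectly states that |n| = n for all n. The correct definition is |n| = n when n >= 0, and |n| = -n when n < 0. Since -2 < 0, we have |-2| = -(-2) = 2, not -2.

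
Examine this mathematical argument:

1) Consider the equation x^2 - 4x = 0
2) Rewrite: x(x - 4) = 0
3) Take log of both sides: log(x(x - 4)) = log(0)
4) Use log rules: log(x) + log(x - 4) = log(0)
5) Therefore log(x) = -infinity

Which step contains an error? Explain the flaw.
Step 3: Take log of both sides: log(x(x - 4)) = log(0)

Step 3 takes the logarithm of both sides, resulting in log(0) on the right side. The logarithm is only defined for positive numbers; log(0) is undefined (approaches negative infinity). This operation is invalid.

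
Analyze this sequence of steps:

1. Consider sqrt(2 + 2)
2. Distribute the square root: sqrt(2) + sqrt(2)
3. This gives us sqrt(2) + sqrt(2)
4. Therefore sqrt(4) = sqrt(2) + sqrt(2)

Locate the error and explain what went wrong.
Step 2: Distribute the square root: sqrt(2) + sqrt(2)

Step 2 incorrectly 'distributes' the square root over addition. The square root function does not distribute: sqrt(a + b) ≠ sqrt(a) + sqrt(b). In fact, sqrt(2 + 2) = sqrt(4) ≈ 2.0000, while sqrt(2) + sqrt(2) ≈ 2.8284.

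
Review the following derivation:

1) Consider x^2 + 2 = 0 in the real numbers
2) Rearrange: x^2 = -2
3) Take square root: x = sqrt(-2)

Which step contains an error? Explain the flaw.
Step 3: Take square root: x = sqrt(-2)

Step 3 takes the square root of -2, which is negative. In the real number system, the square root of a negative number is undefined. The equation x^2 + 2 = 0 has no real solutions. Square roots of negative numbers only exist in the complex numbers.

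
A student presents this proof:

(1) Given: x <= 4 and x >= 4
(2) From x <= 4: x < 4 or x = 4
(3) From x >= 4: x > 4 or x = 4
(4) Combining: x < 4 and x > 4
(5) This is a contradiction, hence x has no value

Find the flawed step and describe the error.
Step 4: Combining: x < 4 and x > 4

Step 4 incorrectly combines the conditions. From x <= 4 and x >= 4, the intersection is x = 4. The error treats the 'or' cases as 'and' requirements. The correct conclusion is that x = 4 is the unique solution, not that no solution exists.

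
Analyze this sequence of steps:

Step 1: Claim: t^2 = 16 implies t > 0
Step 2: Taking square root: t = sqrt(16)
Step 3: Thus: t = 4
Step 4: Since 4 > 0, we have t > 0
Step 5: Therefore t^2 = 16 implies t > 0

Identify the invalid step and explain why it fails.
Step 2: Taking square root: t = sqrt(16)

Step 2 takes the square root and assumes the positive root only. The equation t^2 = 16 actually has two solutions: t = 4 and t = -4. The proof silently assumes t > 0 without justification, then uses this assumption to conclude t > 0, which is circular. The counterexample t = -4 shows the claim is false.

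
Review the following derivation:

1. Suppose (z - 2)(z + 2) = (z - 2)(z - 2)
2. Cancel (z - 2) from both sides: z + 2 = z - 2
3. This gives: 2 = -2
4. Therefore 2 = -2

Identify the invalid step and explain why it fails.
Step 2: Cancel (z - 2) from both sides: z + 2 = z - 2

Step 2 cancels (z - 2) from both sides. This is only valid if (z - 2) ≠ 0, i.e., z ≠ 2. When z = 2, both sides equal zero regardless of the other factors. The correct approach requires considering z = 2 as a separate case.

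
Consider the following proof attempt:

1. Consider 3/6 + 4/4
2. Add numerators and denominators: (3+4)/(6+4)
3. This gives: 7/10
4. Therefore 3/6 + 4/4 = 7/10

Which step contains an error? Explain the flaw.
Step 2: Add numerators and denominators: (3+4)/(6+4)

Step 2 incorrectly adds fractions by separately adding numerators and denominators. This is wrong. The correct method requires a common denominator: 3/6 + 4/4 = (3×4 + 4×6)/(6×4) = 36/24 = 3/2. The method used gives 7/10, which is different.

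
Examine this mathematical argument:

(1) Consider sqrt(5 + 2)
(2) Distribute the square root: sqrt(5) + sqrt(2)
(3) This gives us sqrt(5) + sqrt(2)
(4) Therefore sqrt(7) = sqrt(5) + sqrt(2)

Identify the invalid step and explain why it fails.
Step 2: Distribute the square root: sqrt(5) + sqrt(2)

Step 2 incorrectly 'distributes' the square root over addition. The square root function does not distribute: sqrt(a + b) ≠ sqrt(a) + sqrt(b). In fact, sqrt(5 + 2) = sqrt(7) ≈ 2.6458, while sqrt(5) + sqrt(2) ≈ 3.6503.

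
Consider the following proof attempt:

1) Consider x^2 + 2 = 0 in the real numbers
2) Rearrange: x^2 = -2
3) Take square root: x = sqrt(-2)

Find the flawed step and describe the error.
Step 3: Take square root: x = sqrt(-2)

Step 3 takes the square root of -2, which is negative. In the real number system, the square root of a negative number is undefined. The equation x^2 + 2 = 0 has no real solutions. Square roots of negative numbers only exist in the complex numbers.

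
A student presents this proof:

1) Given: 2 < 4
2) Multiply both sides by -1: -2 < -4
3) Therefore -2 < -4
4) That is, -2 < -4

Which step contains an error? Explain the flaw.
Step 2: Multiply both sides by -1: -2 < -4

Step 2 multiplies both sides by -1 but fails to reverse the inequality sign. When multiplying (or dividing) an inequality by a negative number, the direction must be reversed. Since 2 < 4, we should get -2 > -4, i.e., -2 > -4.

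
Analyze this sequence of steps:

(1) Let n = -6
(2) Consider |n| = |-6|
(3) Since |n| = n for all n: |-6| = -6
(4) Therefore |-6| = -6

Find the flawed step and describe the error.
Step 3: Since |n| = n for all n: |-6| = -6

Step 3 incorrectly states that |n| = n for all n. The correct definition is |n| = n when n >= 0, and |n| = -n when n < 0. Since -6 < 0, we have |-6| = -(-6) = 6, not -6.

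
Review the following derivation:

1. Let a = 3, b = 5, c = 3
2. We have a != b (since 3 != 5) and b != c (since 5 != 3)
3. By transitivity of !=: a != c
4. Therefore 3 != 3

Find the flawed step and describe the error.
Step 3: By transitivity of !=: a != c

Step 3 incorrectly applies transitivity to the '!=' relation. Transitivity states: if a R b and b R c, then a R c. However, '!=' is not transitive. Counterexample: 3 != 5 and 5 != 3, but 3 = 3 (both equal 3). Transitivity holds for relations like <, <=, =, but not for !=.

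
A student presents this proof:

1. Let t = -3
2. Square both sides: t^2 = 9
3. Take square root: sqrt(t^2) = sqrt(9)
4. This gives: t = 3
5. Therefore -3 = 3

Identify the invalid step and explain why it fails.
Step 4: This gives: t = 3

Step 4 incorrectly states that sqrt(t^2) = t. The correct identity is sqrt(t^2) = |t|. Since t = -3 < 0, we have sqrt(t^2) = |-3| = 3, not t = -3.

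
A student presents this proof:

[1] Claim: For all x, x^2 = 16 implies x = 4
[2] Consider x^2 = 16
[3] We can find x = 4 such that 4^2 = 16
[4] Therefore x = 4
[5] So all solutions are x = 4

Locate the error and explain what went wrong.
Step 4: Therefore x = 4

Step 4 incorrectly concludes that x = 4 is the only solution. The proof shows that x = 4 is A solution (existence), but does not show it is the ONLY solution (uniqueness). In fact, x = -4 is also a solution since (-4)^2 = 16. Finding one solution doesn't prove there are no others.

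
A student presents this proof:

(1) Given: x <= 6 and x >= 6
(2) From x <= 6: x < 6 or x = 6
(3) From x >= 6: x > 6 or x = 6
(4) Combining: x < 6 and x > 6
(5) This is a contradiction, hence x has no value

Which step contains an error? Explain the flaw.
Step 4: Combining: x < 6 and x > 6

Step 4 incorrectly combines the conditions. From x <= 6 and x >= 6, the intersection is x = 6. The error treats the 'or' cases as 'and' requirements. The correct conclusion is that x = 6 is the unique solution, not that no solution exists.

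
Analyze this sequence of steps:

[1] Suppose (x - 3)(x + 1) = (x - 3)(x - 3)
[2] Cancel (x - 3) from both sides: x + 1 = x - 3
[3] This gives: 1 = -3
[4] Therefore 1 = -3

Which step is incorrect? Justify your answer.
Step 2: Cancel (x - 3) from both sides: x + 1 = x - 3

Step 2 cancels (x - 3) from both sides. This is only valid if (x - 3) ≠ 0, i.e., x ≠ 3. When x = 3, both sides equal zero regardless of the other factors. The correct approach requires considering x = 3 as a separate case.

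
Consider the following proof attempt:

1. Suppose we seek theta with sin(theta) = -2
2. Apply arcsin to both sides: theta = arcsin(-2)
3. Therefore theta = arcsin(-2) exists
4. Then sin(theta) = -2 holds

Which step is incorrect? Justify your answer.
Step 2: Apply arcsin to both sides: theta = arcsin(-2)

Step 2 applies arcsin to -2. However, arcsin(x) is only defined for x in [-1, 1] because sin(theta) can only produce values in that range. Since |-2| > 1, arcsin(-2) is undefined. There is no angle whose sine equals -2.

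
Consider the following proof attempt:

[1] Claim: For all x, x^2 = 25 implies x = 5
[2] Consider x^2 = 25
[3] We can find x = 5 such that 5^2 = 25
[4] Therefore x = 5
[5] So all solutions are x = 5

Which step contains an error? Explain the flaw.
Step 4: Therefore x = 5

Step 4 incorrectly concludes that x = 5 is the only solution. The proof shows that x = 5 is A solution (existence), but does not show it is the ONLY solution (uniqueness). In fact, x = -5 is also a solution since (-5)^2 = 25. Finding one solution doesn't prove there are no others.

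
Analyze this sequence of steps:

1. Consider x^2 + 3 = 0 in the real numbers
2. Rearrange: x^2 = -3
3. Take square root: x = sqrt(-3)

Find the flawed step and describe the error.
Step 3: Take square root: x = sqrt(-3)

Step 3 takes the square root of -3, which is negative. In the real number system, the square root of a negative number is undefined. The equation x^2 + 3 = 0 has no real solutions. Square roots of negative numbers only exist in the complex numbers.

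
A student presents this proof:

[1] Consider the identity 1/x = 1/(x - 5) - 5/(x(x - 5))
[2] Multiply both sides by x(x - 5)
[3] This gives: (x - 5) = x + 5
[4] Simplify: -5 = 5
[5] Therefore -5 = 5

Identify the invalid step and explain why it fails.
Step 3: This gives: (x - 5) = x + 5

Step 3 makes a sign error when clearing denominators. Multiplying -5/(x(x - 5)) by x(x - 5) gives -5, not +5. The correct result is (x - 5) = x - 5, which is trivially true, not (x - 5) = x + 5. (Step 1 is a valid identity: 1/(x - 5) - 5/(x(x - 5)) = (x - 5)/(x(x - 5)) = 1/x.)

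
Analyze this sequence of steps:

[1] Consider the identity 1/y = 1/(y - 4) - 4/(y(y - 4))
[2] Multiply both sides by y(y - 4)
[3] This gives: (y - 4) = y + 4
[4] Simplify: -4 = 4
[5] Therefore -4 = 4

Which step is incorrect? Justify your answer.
Step 3: This gives: (y - 4) = y + 4

Step 3 makes a sign error when clearing denominators. Multiplying -4/(y(y - 4)) by y(y - 4) gives -4, not +4. The correct result is (y - 4) = y - 4, which is trivially true, not (y - 4) = y + 4. (Step 1 is a valid identity: 1/(y - 4) - 4/(y(y - 4)) = (y - 4)/(y(y - 4)) = 1/y.)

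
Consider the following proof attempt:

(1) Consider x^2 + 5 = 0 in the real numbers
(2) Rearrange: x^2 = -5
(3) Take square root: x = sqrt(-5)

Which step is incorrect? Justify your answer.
Step 3: Take square root: x = sqrt(-5)

Step 3 takes the square root of -5, which is negative. In the real number system, the square root of a negative number is undefined. The equation x^2 + 5 = 0 has no real solutions. Square roots of negative numbers only exist in the complex numbers.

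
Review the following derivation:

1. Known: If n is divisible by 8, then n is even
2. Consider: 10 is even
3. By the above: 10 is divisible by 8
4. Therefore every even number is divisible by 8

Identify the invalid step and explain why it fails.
Step 3: By the above: 10 is divisible by 8

Step 3 commits the fallacy of affirming the consequent. The known fact 'divisible by 8 → even' does NOT imply 'even → divisible by 8'. That would be the converse, which is false. For example, 10 is even but 10 ÷ 8 = 1.25, which is not an integer.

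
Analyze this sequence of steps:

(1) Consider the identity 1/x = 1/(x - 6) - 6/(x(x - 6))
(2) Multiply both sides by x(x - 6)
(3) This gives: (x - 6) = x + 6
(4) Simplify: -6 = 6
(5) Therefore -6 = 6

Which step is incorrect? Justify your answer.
Step 3: This gives: (x - 6) = x + 6

Step 3 makes a sign error when clearing denominators. Multiplying -6/(x(x - 6)) by x(x - 6) gives -6, not +6. The correct result is (x - 6) = x - 6, which is trivially true, not (x - 6) = x + 6. (Step 1 is a valid identity: 1/(x - 6) - 6/(x(x - 6)) = (x - 6)/(x(x - 6)) = 1/x.)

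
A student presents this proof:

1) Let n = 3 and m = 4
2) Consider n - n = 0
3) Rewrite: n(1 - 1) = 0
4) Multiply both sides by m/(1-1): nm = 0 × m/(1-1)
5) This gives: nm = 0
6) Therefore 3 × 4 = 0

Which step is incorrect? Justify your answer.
Step 4: Multiply both sides by m/(1-1): nm = 0 × m/(1-1)

Step 4 multiplies both sides by m/(1-1). However, 1-1 = 0, so this is multiplication by m/0, which is undefined. We cannot multiply by an undefined expression.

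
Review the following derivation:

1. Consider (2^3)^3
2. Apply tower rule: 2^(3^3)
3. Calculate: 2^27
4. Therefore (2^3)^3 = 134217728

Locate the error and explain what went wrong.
Step 2: Apply tower rule: 2^(3^3)

Step 2 incorrectly states that (a^b)^c = a^(b^c). The correct rule is (a^b)^c = a^(b×c). The actual value is (2^3)^3 = 2^9 = 512, not 2^27 = 134217728.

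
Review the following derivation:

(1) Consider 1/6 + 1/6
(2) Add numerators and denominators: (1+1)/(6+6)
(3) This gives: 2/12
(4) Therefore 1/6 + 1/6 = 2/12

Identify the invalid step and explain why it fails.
Step 2: Add numerators and denominators: (1+1)/(6+6)

Step 2 incorrectly adds fractions by separately adding numerators and denominators. This is wrong. The correct method requires a common denominator: 1/6 + 1/6 = (1×6 + 1×6)/(6×6) = 12/36 = 1/3. The method used gives 2/12, which is different.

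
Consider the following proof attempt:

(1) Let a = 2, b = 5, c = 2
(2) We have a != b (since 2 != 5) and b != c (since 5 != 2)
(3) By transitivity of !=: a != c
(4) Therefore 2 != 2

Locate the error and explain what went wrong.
Step 3: By transitivity of !=: a != c

Step 3 incorrectly applies transitivity to the '!=' relation. Transitivity states: if a R b and b R c, then a R c. However, '!=' is not transitive. Counterexample: 2 != 5 and 5 != 2, but 2 = 2 (both equal 2). Transitivity holds for relations like <, <=, =, but not for !=.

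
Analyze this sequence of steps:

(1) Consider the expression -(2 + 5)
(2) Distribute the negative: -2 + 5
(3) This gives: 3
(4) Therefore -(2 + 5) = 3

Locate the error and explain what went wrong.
Step 2: Distribute the negative: -2 + 5

Step 2 incorrectly distributes the negative sign. The correct distribution is -(2 + 5) = -2 - 5 = -7. The negative must be applied to both terms, not just the first. The error treats -(2 + 5) as -2 + 5, which equals 3 instead of -7.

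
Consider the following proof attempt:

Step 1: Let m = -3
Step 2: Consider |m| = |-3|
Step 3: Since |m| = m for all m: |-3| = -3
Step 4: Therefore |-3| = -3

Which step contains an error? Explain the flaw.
Step 3: Since |m| = m for all m: |-3| = -3

Step 3 incorrectly states that |m| = m for all m. The correct definition is |m| = m when m >= 0, and |m| = -m when m < 0. Since -3 < 0, we have |-3| = -(-3) = 3, not -3.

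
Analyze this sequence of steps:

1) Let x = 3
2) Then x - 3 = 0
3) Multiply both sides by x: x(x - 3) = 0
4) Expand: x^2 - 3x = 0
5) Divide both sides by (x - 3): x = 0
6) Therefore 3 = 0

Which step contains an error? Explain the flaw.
Step 5: Divide both sides by (x - 3): x = 0

Step 5 divides both sides by (x - 3). However, since x = 3, we have (x - 3) = 0. Division by zero is undefined, making this step invalid.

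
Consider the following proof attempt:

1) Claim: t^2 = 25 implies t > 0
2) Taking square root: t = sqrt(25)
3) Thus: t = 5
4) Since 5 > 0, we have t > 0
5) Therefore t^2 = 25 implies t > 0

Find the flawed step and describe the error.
Step 2: Taking square root: t = sqrt(25)

Step 2 takes the square root and assumes the positive root only. The equation t^2 = 25 actually has two solutions: t = 5 and t = -5. The proof silently assumes t > 0 without justification, then uses this assumption to conclude t > 0, which is circular. The counterexample t = -5 shows the claim is false.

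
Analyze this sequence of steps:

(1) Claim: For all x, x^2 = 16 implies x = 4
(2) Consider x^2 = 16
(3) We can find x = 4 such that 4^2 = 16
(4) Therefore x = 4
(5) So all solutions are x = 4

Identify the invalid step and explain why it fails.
Step 4: Therefore x = 4

Step 4 incorrectly concludes that x = 4 is the only solution. The proof shows that x = 4 is A solution (existence), but does not show it is the ONLY solution (uniqueness). In fact, x = -4 is also a solution since (-4)^2 = 16. Finding one solution doesn't prove there are no others.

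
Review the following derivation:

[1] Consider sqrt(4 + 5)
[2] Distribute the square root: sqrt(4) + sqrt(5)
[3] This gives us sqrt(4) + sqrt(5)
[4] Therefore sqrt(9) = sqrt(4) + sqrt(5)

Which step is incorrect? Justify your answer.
Step 2: Distribute the square root: sqrt(4) + sqrt(5)

Step 2 incorrectly 'distributes' the square root over addition. The square root function does not distribute: sqrt(a + b) ≠ sqrt(a) + sqrt(b). In fact, sqrt(4 + 5) = sqrt(9) ≈ 3.0000, while sqrt(4) + sqrt(5) ≈ 4.2361.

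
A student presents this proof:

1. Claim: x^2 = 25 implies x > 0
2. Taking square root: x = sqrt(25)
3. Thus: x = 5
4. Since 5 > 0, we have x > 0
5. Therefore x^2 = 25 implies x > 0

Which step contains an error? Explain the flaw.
Step 2: Taking square root: x = sqrt(25)

Step 2 takes the square root and assumes the positive root only. The equation x^2 = 25 actually has two solutions: x = 5 and x = -5. The proof silently assumes x > 0 without justification, then uses this assumption to conclude x > 0, which is circular. The counterexample x = -5 shows the claim is false.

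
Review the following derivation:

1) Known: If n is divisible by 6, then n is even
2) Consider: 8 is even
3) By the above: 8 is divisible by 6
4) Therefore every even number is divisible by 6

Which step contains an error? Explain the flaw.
Step 3: By the above: 8 is divisible by 6

Step 3 commits the fallacy of affirming the consequent. The known fact 'divisible by 6 → even' does NOT imply 'even → divisible by 6'. That would be the converse, which is false. For example, 8 is even but 8 ÷ 6 = 1.33, which is not an integer.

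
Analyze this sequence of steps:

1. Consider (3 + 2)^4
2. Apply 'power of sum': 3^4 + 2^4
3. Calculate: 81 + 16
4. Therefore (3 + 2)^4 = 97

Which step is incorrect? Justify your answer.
Step 2: Apply 'power of sum': 3^4 + 2^4

Step 2 incorrectly applies a non-existent rule '(a+b)^n = a^n + b^n'. This is false in general. The correct expansion uses the binomial theorem. The actual value is (3 + 2)^4 = 5^4 = 625, not 97.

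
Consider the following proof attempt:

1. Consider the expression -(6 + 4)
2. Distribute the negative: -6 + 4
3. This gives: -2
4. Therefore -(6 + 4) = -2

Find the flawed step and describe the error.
Step 2: Distribute the negative: -6 + 4

Step 2 incorrectly distributes the negative sign. The correct distribution is -(6 + 4) = -6 - 4 = -10. The negative must be applied to both terms, not just the first. The error treats -(6 + 4) as -6 + 4, which equals -2 instead of -10.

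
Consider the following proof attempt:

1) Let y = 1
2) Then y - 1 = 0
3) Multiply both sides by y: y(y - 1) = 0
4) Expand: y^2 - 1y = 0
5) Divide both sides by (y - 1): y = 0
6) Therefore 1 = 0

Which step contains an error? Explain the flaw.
Step 5: Divide both sides by (y - 1): y = 0

Step 5 divides both sides by (y - 1). However, since y = 1, we have (y - 1) = 0. Division by zero is undefined, making this step invalid.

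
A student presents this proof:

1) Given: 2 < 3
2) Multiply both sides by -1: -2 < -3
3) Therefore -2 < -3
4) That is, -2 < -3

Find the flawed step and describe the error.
Step 2: Multiply both sides by -1: -2 < -3

Step 2 multiplies both sides by -1 but fails to reverse the inequality sign. When multiplying (or dividing) an inequality by a negative number, the direction must be reversed. Since 2 < 3, we should get -2 > -3, i.e., -2 > -3.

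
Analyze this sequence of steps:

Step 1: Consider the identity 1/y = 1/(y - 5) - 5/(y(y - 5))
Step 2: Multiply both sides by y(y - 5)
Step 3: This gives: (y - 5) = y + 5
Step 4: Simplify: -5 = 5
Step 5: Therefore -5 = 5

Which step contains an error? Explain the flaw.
Step 3: This gives: (y - 5) = y + 5

Step 3 makes a sign error when clearing denominators. Multiplying -5/(y(y - 5)) by y(y - 5) gives -5, not +5. The correct result is (y - 5) = y - 5, which is trivially true, not (y - 5) = y + 5. (Step 1 is a valid identity: 1/(y - 5) - 5/(y(y - 5)) = (y - 5)/(y(y - 5)) = 1/y.)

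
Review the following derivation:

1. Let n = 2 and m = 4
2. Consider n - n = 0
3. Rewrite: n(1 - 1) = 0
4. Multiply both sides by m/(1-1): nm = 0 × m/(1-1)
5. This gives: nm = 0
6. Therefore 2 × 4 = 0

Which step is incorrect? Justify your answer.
Step 4: Multiply both sides by m/(1-1): nm = 0 × m/(1-1)

Step 4 multiplies both sides by m/(1-1). However, 1-1 = 0, so this is multiplication by m/0, which is undefined. We cannot multiply by an undefined expression.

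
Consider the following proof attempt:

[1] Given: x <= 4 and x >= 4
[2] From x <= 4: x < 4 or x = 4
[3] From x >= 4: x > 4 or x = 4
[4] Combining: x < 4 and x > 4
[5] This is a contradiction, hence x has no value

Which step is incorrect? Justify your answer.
Step 4: Combining: x < 4 and x > 4

Step 4 incorrectly combines the conditions. From x <= 4 and x >= 4, the intersection is x = 4. The error treats the 'or' cases as 'and' requirements. The correct conclusion is that x = 4 is the unique solution, not that no solution exists.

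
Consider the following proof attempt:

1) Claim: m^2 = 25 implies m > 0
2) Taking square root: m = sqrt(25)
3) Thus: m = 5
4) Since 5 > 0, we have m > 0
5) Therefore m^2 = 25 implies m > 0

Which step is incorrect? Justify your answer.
Step 2: Taking square root: m = sqrt(25)

Step 2 takes the square root and assumes the positive root only. The equation m^2 = 25 actually has two solutions: m = 5 and m = -5. The proof silently assumes m > 0 without justification, then uses this assumption to conclude m > 0, which is circular. The counterexample m = -5 shows the claim is false.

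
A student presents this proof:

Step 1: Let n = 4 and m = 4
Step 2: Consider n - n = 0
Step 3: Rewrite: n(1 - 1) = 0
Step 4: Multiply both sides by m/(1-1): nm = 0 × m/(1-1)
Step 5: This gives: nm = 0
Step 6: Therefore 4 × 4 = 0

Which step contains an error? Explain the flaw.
Step 4: Multiply both sides by m/(1-1): nm = 0 × m/(1-1)

Step 4 multiplies both sides by m/(1-1). However, 1-1 = 0, so this is multiplication by m/0, which is undefined. We cannot multiply by an undefined expression.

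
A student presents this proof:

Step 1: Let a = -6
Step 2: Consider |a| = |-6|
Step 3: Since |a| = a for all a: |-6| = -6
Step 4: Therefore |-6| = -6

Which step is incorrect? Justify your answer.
Step 3: Since |a| = a for all a: |-6| = -6

Step 3 incorrectly states that |a| = a for all a. The correct definition is |a| = a when a >= 0, and |a| = -a when a < 0. Since -6 < 0, we have |-6| = -(-6) = 6, not -6.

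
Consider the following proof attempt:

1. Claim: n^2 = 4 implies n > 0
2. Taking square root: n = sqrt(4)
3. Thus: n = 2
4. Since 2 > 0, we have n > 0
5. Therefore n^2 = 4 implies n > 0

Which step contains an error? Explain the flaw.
Step 2: Taking square root: n = sqrt(4)

Step 2 takes the square root and assumes the positive root only. The equation n^2 = 4 actually has two solutions: n = 2 and n = -2. The proof silently assumes n > 0 without justification, then uses this assumption to conclude n > 0, which is circular. The counterexample n = -2 shows the claim is false.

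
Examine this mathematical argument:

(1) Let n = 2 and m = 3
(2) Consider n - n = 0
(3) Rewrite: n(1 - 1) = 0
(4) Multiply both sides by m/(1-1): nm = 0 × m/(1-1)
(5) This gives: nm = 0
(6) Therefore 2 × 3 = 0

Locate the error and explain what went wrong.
Step 4: Multiply both sides by m/(1-1): nm = 0 × m/(1-1)

Step 4 multiplies both sides by m/(1-1). However, 1-1 = 0, so this is multiplication by m/0, which is undefined. We cannot multiply by an undefined expression.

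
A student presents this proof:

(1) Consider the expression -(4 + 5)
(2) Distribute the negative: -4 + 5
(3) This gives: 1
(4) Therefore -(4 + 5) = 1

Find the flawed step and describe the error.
Step 2: Distribute the negative: -4 + 5

Step 2 incorrectly distributes the negative sign. The correct distribution is -(4 + 5) = -4 - 5 = -9. The negative must be applied to both terms, not just the first. The error treats -(4 + 5) as -4 + 5, which equals 1 instead of -9.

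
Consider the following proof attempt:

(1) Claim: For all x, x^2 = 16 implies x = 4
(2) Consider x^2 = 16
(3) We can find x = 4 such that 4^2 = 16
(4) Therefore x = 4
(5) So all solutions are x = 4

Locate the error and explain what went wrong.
Step 4: Therefore x = 4

Step 4 incorrectly concludes that x = 4 is the only solution. The proof shows that x = 4 is A solution (existence), but does not show it is the ONLY solution (uniqueness). In fact, x = -4 is also a solution since (-4)^2 = 16. Finding one solution doesn't prove there are no others.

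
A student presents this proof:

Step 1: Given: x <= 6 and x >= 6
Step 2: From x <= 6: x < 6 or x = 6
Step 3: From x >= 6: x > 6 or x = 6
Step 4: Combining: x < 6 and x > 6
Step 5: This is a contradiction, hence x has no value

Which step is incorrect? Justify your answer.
Step 4: Combining: x < 6 and x > 6

Step 4 incorrectly combines the conditions. From x <= 6 and x >= 6, the intersection is x = 6. The error treats the 'or' cases as 'and' requirements. The correct conclusion is that x = 6 is the unique solution, not that no solution exists.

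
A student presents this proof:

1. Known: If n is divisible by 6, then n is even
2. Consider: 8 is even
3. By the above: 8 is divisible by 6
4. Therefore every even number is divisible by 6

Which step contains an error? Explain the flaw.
Step 3: By the above: 8 is divisible by 6

Step 3 commits the fallacy of affirming the consequent. The known fact 'divisible by 6 → even' does NOT imply 'even → divisible by 6'. That would be the converse, which is false. For example, 8 is even but 8 ÷ 6 = 1.33, which is not an integer.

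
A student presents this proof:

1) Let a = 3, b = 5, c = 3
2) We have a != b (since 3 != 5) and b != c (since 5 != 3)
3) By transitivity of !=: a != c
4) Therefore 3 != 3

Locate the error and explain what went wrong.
Step 3: By transitivity of !=: a != c

Step 3 incorrectly applies transitivity to the '!=' relation. Transitivity states: if a R b and b R c, then a R c. However, '!=' is not transitive. Counterexample: 3 != 5 and 5 != 3, but 3 = 3 (both equal 3). Transitivity holds for relations like <, <=, =, but not for !=.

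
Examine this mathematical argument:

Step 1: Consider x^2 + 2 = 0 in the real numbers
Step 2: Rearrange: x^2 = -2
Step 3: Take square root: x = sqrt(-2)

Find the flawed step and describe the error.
Step 3: Take square root: x = sqrt(-2)

Step 3 takes the square root of -2, which is negative. In the real number system, the square root of a negative number is undefined. The equation x^2 + 2 = 0 has no real solutions. Square roots of negative numbers only exist in the complex numbers.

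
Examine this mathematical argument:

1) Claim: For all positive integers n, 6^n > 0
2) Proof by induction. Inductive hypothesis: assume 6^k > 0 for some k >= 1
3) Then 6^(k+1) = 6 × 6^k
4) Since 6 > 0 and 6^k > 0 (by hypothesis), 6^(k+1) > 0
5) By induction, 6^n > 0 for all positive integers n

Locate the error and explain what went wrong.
Step 5: By induction, 6^n > 0 for all positive integers n

Step 5 concludes the proof by induction, but no base case was ever established. A valid induction proof requires: (1) a base case proving 6^1 > 0, and (2) an inductive step showing IF 6^k > 0 THEN 6^(k+1) > 0. Steps 2-4 correctly establish the inductive step, but without the base case the conclusion in step 5 does not follow.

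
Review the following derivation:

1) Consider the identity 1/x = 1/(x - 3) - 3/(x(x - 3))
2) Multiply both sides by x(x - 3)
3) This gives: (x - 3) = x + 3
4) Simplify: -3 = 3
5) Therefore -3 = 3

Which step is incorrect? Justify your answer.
Step 3: This gives: (x - 3) = x + 3

Step 3 makes a sign error when clearing denominators. Multiplying -3/(x(x - 3)) by x(x - 3) gives -3, not +3. The correct result is (x - 3) = x - 3, which is trivially true, not (x - 3) = x + 3. (Step 1 is a valid identity: 1/(x - 3) - 3/(x(x - 3)) = (x - 3)/(x(x - 3)) = 1/x.)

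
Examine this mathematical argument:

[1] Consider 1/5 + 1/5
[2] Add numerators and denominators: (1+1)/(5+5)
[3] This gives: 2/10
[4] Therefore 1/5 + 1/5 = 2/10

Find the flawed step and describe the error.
Step 2: Add numerators and denominators: (1+1)/(5+5)

Step 2 incorrectly adds fractions by separately adding numerators and denominators. This is wrong. The correct method requires a common denominator: 1/5 + 1/5 = (1×5 + 1×5)/(5×5) = 10/25 = 2/5. The method used gives 2/10, which is different.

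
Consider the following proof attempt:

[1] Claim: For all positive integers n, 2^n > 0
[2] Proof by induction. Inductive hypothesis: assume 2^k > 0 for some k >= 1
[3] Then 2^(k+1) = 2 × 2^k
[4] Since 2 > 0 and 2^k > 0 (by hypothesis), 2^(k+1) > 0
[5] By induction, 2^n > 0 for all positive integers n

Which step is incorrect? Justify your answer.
Step 5: By induction, 2^n > 0 for all positive integers n

Step 5 concludes the proof by induction, but no base case was ever established. A valid induction proof requires: (1) a base case proving 2^1 > 0, and (2) an inductive step showing IF 2^k > 0 THEN 2^(k+1) > 0. Steps 2-4 correctly establish the inductive step, but without the base case the conclusion in step 5 does not follow.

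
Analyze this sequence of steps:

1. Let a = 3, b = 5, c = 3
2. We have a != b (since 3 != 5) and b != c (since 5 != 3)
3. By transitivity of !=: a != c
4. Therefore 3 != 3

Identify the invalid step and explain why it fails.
Step 3: By transitivity of !=: a != c

Step 3 incorrectly applies transitivity to the '!=' relation. Transitivity states: if a R b and b R c, then a R c. However, '!=' is not transitive. Counterexample: 3 != 5 and 5 != 3, but 3 = 3 (both equal 3). Transitivity holds for relations like <, <=, =, but not for !=.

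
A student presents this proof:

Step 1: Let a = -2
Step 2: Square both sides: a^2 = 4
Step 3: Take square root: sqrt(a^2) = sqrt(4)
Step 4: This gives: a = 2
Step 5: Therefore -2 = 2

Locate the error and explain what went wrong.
Step 4: This gives: a = 2

Step 4 incorrectly states that sqrt(a^2) = a. The correct identity is sqrt(a^2) = |a|. Since a = -2 < 0, we have sqrt(a^2) = |-2| = 2, not a = -2.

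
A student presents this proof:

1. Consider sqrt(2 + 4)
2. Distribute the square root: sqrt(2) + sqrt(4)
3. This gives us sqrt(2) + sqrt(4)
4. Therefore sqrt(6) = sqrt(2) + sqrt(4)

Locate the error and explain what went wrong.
Step 2: Distribute the square root: sqrt(2) + sqrt(4)

Step 2 incorrectly 'distributes' the square root over addition. The square root function does not distribute: sqrt(a + b) ≠ sqrt(a) + sqrt(b). In fact, sqrt(2 + 4) = sqrt(6) ≈ 2.4495, while sqrt(2) + sqrt(4) ≈ 3.4142.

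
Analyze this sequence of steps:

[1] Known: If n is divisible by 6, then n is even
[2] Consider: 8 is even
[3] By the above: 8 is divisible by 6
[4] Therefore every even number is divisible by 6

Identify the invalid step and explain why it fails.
Step 3: By the above: 8 is divisible by 6

Step 3 commits the fallacy of affirming the consequent. The known fact 'divisible by 6 → even' does NOT imply 'even → divisible by 6'. That would be the converse, which is false. For example, 8 is even but 8 ÷ 6 = 1.33, which is not an integer.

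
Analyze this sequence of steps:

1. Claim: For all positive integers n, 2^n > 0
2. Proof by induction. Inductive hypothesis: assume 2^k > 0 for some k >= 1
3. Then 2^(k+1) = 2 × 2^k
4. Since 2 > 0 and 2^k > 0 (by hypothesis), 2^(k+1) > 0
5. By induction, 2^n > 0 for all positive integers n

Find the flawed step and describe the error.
Step 5: By induction, 2^n > 0 for all positive integers n

Step 5 concludes the proof by induction, but no base case was ever established. A valid induction proof requires: (1) a base case proving 2^1 > 0, and (2) an inductive step showing IF 2^k > 0 THEN 2^(k+1) > 0. Steps 2-4 correctly establish the inductive step, but without the base case the conclusion in step 5 does not follow.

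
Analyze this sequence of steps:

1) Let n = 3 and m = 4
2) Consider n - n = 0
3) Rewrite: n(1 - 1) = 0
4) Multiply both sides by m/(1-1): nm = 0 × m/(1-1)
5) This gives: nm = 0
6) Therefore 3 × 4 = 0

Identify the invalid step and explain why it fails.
Step 4: Multiply both sides by m/(1-1): nm = 0 × m/(1-1)

Step 4 multiplies both sides by m/(1-1). However, 1-1 = 0, so this is multiplication by m/0, which is undefined. We cannot multiply by an undefined expression.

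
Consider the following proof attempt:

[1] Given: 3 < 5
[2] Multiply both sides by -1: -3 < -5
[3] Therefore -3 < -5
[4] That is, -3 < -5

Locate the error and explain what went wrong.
Step 2: Multiply both sides by -1: -3 < -5

Step 2 multiplies both sides by -1 but fails to reverse the inequality sign. When multiplying (or dividing) an inequality by a negative number, the direction must be reversed. Since 3 < 5, we should get -3 > -5, i.e., -3 > -5.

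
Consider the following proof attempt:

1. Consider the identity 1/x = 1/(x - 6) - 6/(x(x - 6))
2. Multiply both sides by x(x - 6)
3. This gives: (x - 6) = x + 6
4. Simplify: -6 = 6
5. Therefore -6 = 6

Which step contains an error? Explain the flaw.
Step 3: This gives: (x - 6) = x + 6

Step 3 makes a sign error when clearing denominators. Multiplying -6/(x(x - 6)) by x(x - 6) gives -6, not +6. The correct result is (x - 6) = x - 6, which is trivially true, not (x - 6) = x + 6. (Step 1 is a valid identity: 1/(x - 6) - 6/(x(x - 6)) = (x - 6)/(x(x - 6)) = 1/x.)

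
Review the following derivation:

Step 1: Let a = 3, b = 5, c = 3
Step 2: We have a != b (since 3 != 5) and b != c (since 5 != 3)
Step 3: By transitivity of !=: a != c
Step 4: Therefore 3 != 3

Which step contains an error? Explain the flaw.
Step 3: By transitivity of !=: a != c

Step 3 incorrectly applies transitivity to the '!=' relation. Transitivity states: if a R b and b R c, then a R c. However, '!=' is not transitive. Counterexample: 3 != 5 and 5 != 3, but 3 = 3 (both equal 3). Transitivity holds for relations like <, <=, =, but not for !=.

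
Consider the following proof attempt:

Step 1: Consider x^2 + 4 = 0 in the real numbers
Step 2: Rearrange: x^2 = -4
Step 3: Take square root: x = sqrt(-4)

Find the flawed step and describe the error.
Step 3: Take square root: x = sqrt(-4)

Step 3 takes the square root of -4, which is negative. In the real number system, the square root of a negative number is undefined. The equation x^2 + 4 = 0 has no real solutions. Square roots of negative numbers only exist in the complex numbers.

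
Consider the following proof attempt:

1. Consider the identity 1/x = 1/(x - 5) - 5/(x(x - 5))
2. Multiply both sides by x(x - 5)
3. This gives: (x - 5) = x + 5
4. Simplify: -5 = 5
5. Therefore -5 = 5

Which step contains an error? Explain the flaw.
Step 3: This gives: (x - 5) = x + 5

Step 3 makes a sign error when clearing denominators. Multiplying -5/(x(x - 5)) by x(x - 5) gives -5, not +5. The correct result is (x - 5) = x - 5, which is trivially true, not (x - 5) = x + 5. (Step 1 is a valid identity: 1/(x - 5) - 5/(x(x - 5)) = (x - 5)/(x(x - 5)) = 1/x.)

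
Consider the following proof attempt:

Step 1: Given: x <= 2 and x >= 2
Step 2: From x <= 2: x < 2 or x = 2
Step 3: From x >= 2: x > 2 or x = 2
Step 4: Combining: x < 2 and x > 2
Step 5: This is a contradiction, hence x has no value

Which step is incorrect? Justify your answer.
Step 4: Combining: x < 2 and x > 2

Step 4 incorrectly combines the conditions. From x <= 2 and x >= 2, the intersection is x = 2. The error treats the 'or' cases as 'and' requirements. The correct conclusion is that x = 2 is the unique solution, not that no solution exists.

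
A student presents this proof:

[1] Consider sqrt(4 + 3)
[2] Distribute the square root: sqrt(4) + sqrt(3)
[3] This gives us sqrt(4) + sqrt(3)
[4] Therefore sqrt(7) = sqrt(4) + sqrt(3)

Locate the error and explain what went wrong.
Step 2: Distribute the square root: sqrt(4) + sqrt(3)

Step 2 incorrectly 'distributes' the square root over addition. The square root function does not distribute: sqrt(a + b) ≠ sqrt(a) + sqrt(b). In fact, sqrt(4 + 3) = sqrt(7) ≈ 2.6458, while sqrt(4) + sqrt(3) ≈ 3.7321.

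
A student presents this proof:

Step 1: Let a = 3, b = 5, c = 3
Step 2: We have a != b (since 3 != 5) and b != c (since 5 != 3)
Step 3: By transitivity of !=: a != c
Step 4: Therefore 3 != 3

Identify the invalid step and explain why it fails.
Step 3: By transitivity of !=: a != c

Step 3 incorrectly applies transitivity to the '!=' relation. Transitivity states: if a R b and b R c, then a R c. However, '!=' is not transitive. Counterexample: 3 != 5 and 5 != 3, but 3 = 3 (both equal 3). Transitivity holds for relations like <, <=, =, but not for !=.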